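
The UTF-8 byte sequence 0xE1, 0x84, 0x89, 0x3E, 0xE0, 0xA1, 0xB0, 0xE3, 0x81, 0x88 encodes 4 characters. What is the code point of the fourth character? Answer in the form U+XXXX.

Offset 0: leading byte 0xE1 = 11100001 → 3-byte char #1 = E1 84 89.
Offset 3: leading byte 0x3E = 00111110 → 1-byte char #2 = 3E.
Offset 4: leading byte 0xE0 = 11100000 → 3-byte char #3 = E0 A1 B0.
Offset 7: leading byte 0xE3 = 11100011 → 3-byte char #4 = E3 81 88.
Leading byte 0xE3 = 11100011 matches 1110xxxx → 3-byte sequence.
Byte 1: 0xE3 = 11100011, payload 0011 (4 bits).
Byte 2: 0x81 = 10000001 (10xxxxxx ✓), payload 000001.
Byte 3: 0x88 = 10001000 (10xxxxxx ✓), payload 001000.
Concatenate: 0011000001001000 = 0x3048 (16 bits → U+3048).

U+3048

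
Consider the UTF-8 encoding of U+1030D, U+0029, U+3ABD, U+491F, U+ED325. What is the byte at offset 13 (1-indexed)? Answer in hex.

1-indexed offset 13 is 0-indexed offset 12.
U+1030D → 4-byte form F0 90 8C 8D at offsets 0–3.
U+0029 → 1-byte form 29 at offsets 4–4.
U+3ABD → 3-byte form E3 AA BD at offsets 5–7.
U+491F → 3-byte form E4 A4 9F at offsets 8–10.
U+ED325 → 4-byte form F3 AD 8C A5 at offsets 11–14.
Offset 12 falls in char 5's range; it's byte 2 of F3 AD 8C A5 = 0xAD.

0xAD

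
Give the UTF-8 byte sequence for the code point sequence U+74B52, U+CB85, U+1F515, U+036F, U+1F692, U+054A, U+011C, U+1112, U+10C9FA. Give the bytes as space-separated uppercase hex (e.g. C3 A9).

U+74B52: 4-byte form → F1 B4 AD 92.
U+CB85: 3-byte form → EC AE 85.
U+1F515: 4-byte form → F0 9F 94 95.
U+036F: 2-byte form → CD AF.
U+1F692: 4-byte form → F0 9F 9A 92.
U+054A: 2-byte form → D5 8A.
U+011C: 2-byte form → C4 9C.
U+1112: 3-byte form → E1 84 92.
U+10C9FA: 4-byte form → F4 8C A7 BA.
Concatenated (28 bytes): F1 B4 AD 92 EC AE 85 F0 9F 94 95 CD AF F0 9F 9A 92 D5 8A C4 9C E1 84 92 F4 8C A7 BA.

F1 B4 AD 92 EC AE 85 F0 9F 94 95 CD AF F0 9F 9A 92 D5 8A C4 9C E1 84 92 F4 8C A7 BA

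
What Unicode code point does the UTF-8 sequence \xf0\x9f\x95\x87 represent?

U+1F547

Leading byte 0xF0 = 11110000 matches 11110xxx → 4-byte sequence.
Byte 1: 0xF0 = 11110000, payload 000 (3 bits).
Byte 2: 0x9F = 10011111 (10xxxxxx ✓), payload 011111.
Byte 3: 0x95 = 10010101 (10xxxxxx ✓), payload 010101.
Byte 4: 0x87 = 10000111 (10xxxxxx ✓), payload 000111.
Concatenate: 000011111010101000111 = 0x1F547 (21 bits → U+1F547).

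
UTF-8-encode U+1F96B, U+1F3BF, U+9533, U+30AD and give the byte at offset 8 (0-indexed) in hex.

0xE9

U+1F96B → 4-byte form F0 9F A5 AB at offsets 0–3.
U+1F3BF → 4-byte form F0 9F 8E BF at offsets 4–7.
U+9533 → 3-byte form E9 94 B3 at offsets 8–10.
Offset 8 falls in char 3's range; it's byte 1 of E9 94 B3 = 0xE9.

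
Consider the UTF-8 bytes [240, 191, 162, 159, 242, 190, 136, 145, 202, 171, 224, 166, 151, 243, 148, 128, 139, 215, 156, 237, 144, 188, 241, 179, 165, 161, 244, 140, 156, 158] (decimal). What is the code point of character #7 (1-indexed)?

U+D43C

Offset 0: leading byte 0xF0 = 11110000 → 4-byte char #1 = F0 BF A2 9F.
Offset 4: leading byte 0xF2 = 11110010 → 4-byte char #2 = F2 BE 88 91.
Offset 8: leading byte 0xCA = 11001010 → 2-byte char #3 = CA AB.
Offset 10: leading byte 0xE0 = 11100000 → 3-byte char #4 = E0 A6 97.
Offset 13: leading byte 0xF3 = 11110011 → 4-byte char #5 = F3 94 80 8B.
Offset 17: leading byte 0xD7 = 11010111 → 2-byte char #6 = D7 9C.
Offset 19: leading byte 0xED = 11101101 → 3-byte char #7 = ED 90 BC.
Leading byte 0xED = 11101101 matches 1110xxxx → 3-byte sequence.
Byte 1: 0xED = 11101101, payload 1101 (4 bits).
Byte 2: 0x90 = 10010000 (10xxxxxx ✓), payload 010000.
Byte 3: 0xBC = 10111100 (10xxxxxx ✓), payload 111100.
Concatenate: 1101010000111100 = 0xD43C (16 bits → U+D43C).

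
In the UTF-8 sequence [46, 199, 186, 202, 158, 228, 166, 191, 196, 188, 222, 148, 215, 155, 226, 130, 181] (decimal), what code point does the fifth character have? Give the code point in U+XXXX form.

Offset 0: leading byte 0x2E = 00101110 → 1-byte char #1 = 2E.
Offset 1: leading byte 0xC7 = 11000111 → 2-byte char #2 = C7 BA.
Offset 3: leading byte 0xCA = 11001010 → 2-byte char #3 = CA 9E.
Offset 5: leading byte 0xE4 = 11100100 → 3-byte char #4 = E4 A6 BF.
Offset 8: leading byte 0xC4 = 11000100 → 2-byte char #5 = C4 BC.
Leading byte 0xC4 = 11000100 matches 110xxxxx → 2-byte sequence.
Byte 1: 0xC4 = 11000100, payload 00100 (5 bits).
Byte 2: 0xBC = 10111100 (10xxxxxx ✓), payload 111100.
Concatenate: 00100111100 = 0x13C (11 bits → U+013C).

U+013C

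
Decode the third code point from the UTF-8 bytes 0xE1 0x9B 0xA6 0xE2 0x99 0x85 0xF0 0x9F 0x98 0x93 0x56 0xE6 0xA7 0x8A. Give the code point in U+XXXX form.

Offset 0: leading byte 0xE1 = 11100001 → 3-byte char #1 = E1 9B A6.
Offset 3: leading byte 0xE2 = 11100010 → 3-byte char #2 = E2 99 85.
Offset 6: leading byte 0xF0 = 11110000 → 4-byte char #3 = F0 9F 98 93.
Leading byte 0xF0 = 11110000 matches 11110xxx → 4-byte sequence.
Byte 1: 0xF0 = 11110000, payload 000 (3 bits).
Byte 2: 0x9F = 10011111 (10xxxxxx ✓), payload 011111.
Byte 3: 0x98 = 10011000 (10xxxxxx ✓), payload 011000.
Byte 4: 0x93 = 10010011 (10xxxxxx ✓), payload 010011.
Concatenate: 000011111011000010011 = 0x1F613 (21 bits → U+1F613).

U+1F613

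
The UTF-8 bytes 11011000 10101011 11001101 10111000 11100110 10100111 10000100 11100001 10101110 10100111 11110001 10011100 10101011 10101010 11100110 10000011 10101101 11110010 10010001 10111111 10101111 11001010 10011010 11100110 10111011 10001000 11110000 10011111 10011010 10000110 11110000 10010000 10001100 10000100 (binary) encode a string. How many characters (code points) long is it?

Byte at offset 0: 0xD8 = 11011000 → 2-byte char (#1). Advance 2.
Byte at offset 2: 0xCD = 11001101 → 2-byte char (#2). Advance 2.
Byte at offset 4: 0xE6 = 11100110 → 3-byte char (#3). Advance 3.
Byte at offset 7: 0xE1 = 11100001 → 3-byte char (#4). Advance 3.
Byte at offset 10: 0xF1 = 11110001 → 4-byte char (#5). Advance 4.
Byte at offset 14: 0xE6 = 11100110 → 3-byte char (#6). Advance 3.
Byte at offset 17: 0xF2 = 11110010 → 4-byte char (#7). Advance 4.
Byte at offset 21: 0xCA = 11001010 → 2-byte char (#8). Advance 2.
Byte at offset 23: 0xE6 = 11100110 → 3-byte char (#9). Advance 3.
Byte at offset 26: 0xF0 = 11110000 → 4-byte char (#10). Advance 4.
Byte at offset 30: 0xF0 = 11110000 → 4-byte char (#11). Advance 4.
Reached end at offset 34 after 11 code points.

11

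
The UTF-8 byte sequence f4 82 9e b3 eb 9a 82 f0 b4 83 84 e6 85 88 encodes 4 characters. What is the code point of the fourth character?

Offset 0: leading byte 0xF4 = 11110100 → 4-byte char #1 = F4 82 9E B3.
Offset 4: leading byte 0xEB = 11101011 → 3-byte char #2 = EB 9A 82.
Offset 7: leading byte 0xF0 = 11110000 → 4-byte char #3 = F0 B4 83 84.
Offset 11: leading byte 0xE6 = 11100110 → 3-byte char #4 = E6 85 88.
Leading byte 0xE6 = 11100110 matches 1110xxxx → 3-byte sequence.
Byte 1: 0xE6 = 11100110, payload 0110 (4 bits).
Byte 2: 0x85 = 10000101 (10xxxxxx ✓), payload 000101.
Byte 3: 0x88 = 10001000 (10xxxxxx ✓), payload 001000.
Concatenate: 0110000101001000 = 0x6148 (16 bits → U+6148).

U+6148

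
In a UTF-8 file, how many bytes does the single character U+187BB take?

4

U+187BB = 0x187BB. UTF-8 uses 1 byte below 0x80, 2 below 0x800, 3 below 0x10000, 4 up to 0x10FFFF. 0x187BB is in U+10000–U+10FFFF → 4 bytes.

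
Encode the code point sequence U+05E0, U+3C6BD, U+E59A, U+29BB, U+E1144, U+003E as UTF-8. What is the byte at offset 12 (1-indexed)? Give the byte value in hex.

1-indexed offset 12 is 0-indexed offset 11.
U+05E0 → 2-byte form D7 A0 at offsets 0–1.
U+3C6BD → 4-byte form F0 BC 9A BD at offsets 2–5.
U+E59A → 3-byte form EE 96 9A at offsets 6–8.
U+29BB → 3-byte form E2 A6 BB at offsets 9–11.
Offset 11 falls in char 4's range; it's byte 3 of E2 A6 BB = 0xBB.

0xBB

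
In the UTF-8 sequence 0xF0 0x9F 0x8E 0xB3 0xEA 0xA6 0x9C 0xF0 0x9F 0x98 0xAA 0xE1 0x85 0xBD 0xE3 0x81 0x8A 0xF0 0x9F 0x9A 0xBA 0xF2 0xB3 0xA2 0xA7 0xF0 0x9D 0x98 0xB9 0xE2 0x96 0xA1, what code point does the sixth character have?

U+1F6BA

Offset 0: leading byte 0xF0 = 11110000 → 4-byte char #1 = F0 9F 8E B3.
Offset 4: leading byte 0xEA = 11101010 → 3-byte char #2 = EA A6 9C.
Offset 7: leading byte 0xF0 = 11110000 → 4-byte char #3 = F0 9F 98 AA.
Offset 11: leading byte 0xE1 = 11100001 → 3-byte char #4 = E1 85 BD.
Offset 14: leading byte 0xE3 = 11100011 → 3-byte char #5 = E3 81 8A.
Offset 17: leading byte 0xF0 = 11110000 → 4-byte char #6 = F0 9F 9A BA.
Leading byte 0xF0 = 11110000 matches 11110xxx → 4-byte sequence.
Byte 1: 0xF0 = 11110000, payload 000 (3 bits).
Byte 2: 0x9F = 10011111 (10xxxxxx ✓), payload 011111.
Byte 3: 0x9A = 10011010 (10xxxxxx ✓), payload 011010.
Byte 4: 0xBA = 10111010 (10xxxxxx ✓), payload 111010.
Concatenate: 000011111011010111010 = 0x1F6BA (21 bits → U+1F6BA).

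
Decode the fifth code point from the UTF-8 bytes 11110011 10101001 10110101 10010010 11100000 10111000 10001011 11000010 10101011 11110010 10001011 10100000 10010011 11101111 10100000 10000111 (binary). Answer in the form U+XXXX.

Offset 0: leading byte 0xF3 = 11110011 → 4-byte char #1 = F3 A9 B5 92.
Offset 4: leading byte 0xE0 = 11100000 → 3-byte char #2 = E0 B8 8B.
Offset 7: leading byte 0xC2 = 11000010 → 2-byte char #3 = C2 AB.
Offset 9: leading byte 0xF2 = 11110010 → 4-byte char #4 = F2 8B A0 93.
Offset 13: leading byte 0xEF = 11101111 → 3-byte char #5 = EF A0 87.
Leading byte 0xEF = 11101111 matches 1110xxxx → 3-byte sequence.
Byte 1: 0xEF = 11101111, payload 1111 (4 bits).
Byte 2: 0xA0 = 10100000 (10xxxxxx ✓), payload 100000.
Byte 3: 0x87 = 10000111 (10xxxxxx ✓), payload 000111.
Concatenate: 1111100000000111 = 0xF807 (16 bits → U+F807).

U+F807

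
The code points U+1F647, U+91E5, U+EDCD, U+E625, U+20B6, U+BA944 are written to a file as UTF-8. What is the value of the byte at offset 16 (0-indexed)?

0xF2

U+1F647 → 4-byte form F0 9F 99 87 at offsets 0–3.
U+91E5 → 3-byte form E9 87 A5 at offsets 4–6.
U+EDCD → 3-byte form EE B7 8D at offsets 7–9.
U+E625 → 3-byte form EE 98 A5 at offsets 10–12.
U+20B6 → 3-byte form E2 82 B6 at offsets 13–15.
U+BA944 → 4-byte form F2 BA A5 84 at offsets 16–19.
Offset 16 falls in char 6's range; it's byte 1 of F2 BA A5 84 = 0xF2.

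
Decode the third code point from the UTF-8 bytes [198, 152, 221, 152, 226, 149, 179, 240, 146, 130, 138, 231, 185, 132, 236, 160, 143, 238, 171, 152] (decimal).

U+2573

Offset 0: leading byte 0xC6 = 11000110 → 2-byte char #1 = C6 98.
Offset 2: leading byte 0xDD = 11011101 → 2-byte char #2 = DD 98.
Offset 4: leading byte 0xE2 = 11100010 → 3-byte char #3 = E2 95 B3.
Leading byte 0xE2 = 11100010 matches 1110xxxx → 3-byte sequence.
Byte 1: 0xE2 = 11100010, payload 0010 (4 bits).
Byte 2: 0x95 = 10010101 (10xxxxxx ✓), payload 010101.
Byte 3: 0xB3 = 10110011 (10xxxxxx ✓), payload 110011.
Concatenate: 0010010101110011 = 0x2573 (16 bits → U+2573).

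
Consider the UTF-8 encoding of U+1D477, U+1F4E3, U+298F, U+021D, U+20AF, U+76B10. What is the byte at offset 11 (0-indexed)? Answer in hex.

0xC8

U+1D477 → 4-byte form F0 9D 91 B7 at offsets 0–3.
U+1F4E3 → 4-byte form F0 9F 93 A3 at offsets 4–7.
U+298F → 3-byte form E2 A6 8F at offsets 8–10.
U+021D → 2-byte form C8 9D at offsets 11–12.
Offset 11 falls in char 4's range; it's byte 1 of C8 9D = 0xC8.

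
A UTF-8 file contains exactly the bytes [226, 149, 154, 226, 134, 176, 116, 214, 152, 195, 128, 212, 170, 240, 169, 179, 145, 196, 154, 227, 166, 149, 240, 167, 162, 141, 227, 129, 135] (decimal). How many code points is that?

Byte at offset 0: 0xE2 = 11100010 → 3-byte char (#1). Advance 3.
Byte at offset 3: 0xE2 = 11100010 → 3-byte char (#2). Advance 3.
Byte at offset 6: 0x74 = 01110100 → 1-byte char (#3). Advance 1.
Byte at offset 7: 0xD6 = 11010110 → 2-byte char (#4). Advance 2.
Byte at offset 9: 0xC3 = 11000011 → 2-byte char (#5). Advance 2.
Byte at offset 11: 0xD4 = 11010100 → 2-byte char (#6). Advance 2.
Byte at offset 13: 0xF0 = 11110000 → 4-byte char (#7). Advance 4.
Byte at offset 17: 0xC4 = 11000100 → 2-byte char (#8). Advance 2.
Byte at offset 19: 0xE3 = 11100011 → 3-byte char (#9). Advance 3.
Byte at offset 22: 0xF0 = 11110000 → 4-byte char (#10). Advance 4.
Byte at offset 26: 0xE3 = 11100011 → 3-byte char (#11). Advance 3.
Reached end at offset 29 after 11 code points.

11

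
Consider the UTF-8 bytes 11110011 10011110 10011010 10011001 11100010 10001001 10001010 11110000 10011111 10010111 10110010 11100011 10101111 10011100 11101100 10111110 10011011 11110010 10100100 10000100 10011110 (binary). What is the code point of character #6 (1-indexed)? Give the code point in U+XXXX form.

U+A411E

Offset 0: leading byte 0xF3 = 11110011 → 4-byte char #1 = F3 9E 9A 99.
Offset 4: leading byte 0xE2 = 11100010 → 3-byte char #2 = E2 89 8A.
Offset 7: leading byte 0xF0 = 11110000 → 4-byte char #3 = F0 9F 97 B2.
Offset 11: leading byte 0xE3 = 11100011 → 3-byte char #4 = E3 AF 9C.
Offset 14: leading byte 0xEC = 11101100 → 3-byte char #5 = EC BE 9B.
Offset 17: leading byte 0xF2 = 11110010 → 4-byte char #6 = F2 A4 84 9E.
Leading byte 0xF2 = 11110010 matches 11110xxx → 4-byte sequence.
Byte 1: 0xF2 = 11110010, payload 010 (3 bits).
Byte 2: 0xA4 = 10100100 (10xxxxxx ✓), payload 100100.
Byte 3: 0x84 = 10000100 (10xxxxxx ✓), payload 000100.
Byte 4: 0x9E = 10011110 (10xxxxxx ✓), payload 011110.
Concatenate: 010100100000100011110 = 0xA411E (21 bits → U+A411E).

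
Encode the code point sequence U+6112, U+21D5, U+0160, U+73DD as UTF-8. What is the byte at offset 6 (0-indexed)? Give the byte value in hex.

U+6112 → 3-byte form E6 84 92 at offsets 0–2.
U+21D5 → 3-byte form E2 87 95 at offsets 3–5.
U+0160 → 2-byte form C5 A0 at offsets 6–7.
Offset 6 falls in char 3's range; it's byte 1 of C5 A0 = 0xC5.

0xC5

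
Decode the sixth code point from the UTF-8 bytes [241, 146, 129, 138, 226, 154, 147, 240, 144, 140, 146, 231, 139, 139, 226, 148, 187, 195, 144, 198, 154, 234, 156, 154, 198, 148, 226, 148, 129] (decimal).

U+00D0

Offset 0: leading byte 0xF1 = 11110001 → 4-byte char #1 = F1 92 81 8A.
Offset 4: leading byte 0xE2 = 11100010 → 3-byte char #2 = E2 9A 93.
Offset 7: leading byte 0xF0 = 11110000 → 4-byte char #3 = F0 90 8C 92.
Offset 11: leading byte 0xE7 = 11100111 → 3-byte char #4 = E7 8B 8B.
Offset 14: leading byte 0xE2 = 11100010 → 3-byte char #5 = E2 94 BB.
Offset 17: leading byte 0xC3 = 11000011 → 2-byte char #6 = C3 90.
Leading byte 0xC3 = 11000011 matches 110xxxxx → 2-byte sequence.
Byte 1: 0xC3 = 11000011, payload 00011 (5 bits).
Byte 2: 0x90 = 10010000 (10xxxxxx ✓), payload 010000.
Concatenate: 00011010000 = 0xD0 (11 bits → U+00D0).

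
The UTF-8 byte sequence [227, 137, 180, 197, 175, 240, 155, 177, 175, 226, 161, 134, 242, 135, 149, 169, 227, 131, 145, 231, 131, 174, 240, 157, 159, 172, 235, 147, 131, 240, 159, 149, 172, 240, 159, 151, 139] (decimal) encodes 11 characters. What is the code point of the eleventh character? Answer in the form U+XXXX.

U+1F5CB

Offset 0: leading byte 0xE3 = 11100011 → 3-byte char #1 = E3 89 B4.
Offset 3: leading byte 0xC5 = 11000101 → 2-byte char #2 = C5 AF.
Offset 5: leading byte 0xF0 = 11110000 → 4-byte char #3 = F0 9B B1 AF.
Offset 9: leading byte 0xE2 = 11100010 → 3-byte char #4 = E2 A1 86.
Offset 12: leading byte 0xF2 = 11110010 → 4-byte char #5 = F2 87 95 A9.
Offset 16: leading byte 0xE3 = 11100011 → 3-byte char #6 = E3 83 91.
Offset 19: leading byte 0xE7 = 11100111 → 3-byte char #7 = E7 83 AE.
Offset 22: leading byte 0xF0 = 11110000 → 4-byte char #8 = F0 9D 9F AC.
Offset 26: leading byte 0xEB = 11101011 → 3-byte char #9 = EB 93 83.
Offset 29: leading byte 0xF0 = 11110000 → 4-byte char #10 = F0 9F 95 AC.
Offset 33: leading byte 0xF0 = 11110000 → 4-byte char #11 = F0 9F 97 8B.
Leading byte 0xF0 = 11110000 matches 11110xxx → 4-byte sequence.
Byte 1: 0xF0 = 11110000, payload 000 (3 bits).
Byte 2: 0x9F = 10011111 (10xxxxxx ✓), payload 011111.
Byte 3: 0x97 = 10010111 (10xxxxxx ✓), payload 010111.
Byte 4: 0x8B = 10001011 (10xxxxxx ✓), payload 001011.
Concatenate: 000011111010111001011 = 0x1F5CB (21 bits → U+1F5CB).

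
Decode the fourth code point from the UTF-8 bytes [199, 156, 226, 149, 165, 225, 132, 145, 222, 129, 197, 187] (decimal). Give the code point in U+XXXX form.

U+0781

Offset 0: leading byte 0xC7 = 11000111 → 2-byte char #1 = C7 9C.
Offset 2: leading byte 0xE2 = 11100010 → 3-byte char #2 = E2 95 A5.
Offset 5: leading byte 0xE1 = 11100001 → 3-byte char #3 = E1 84 91.
Offset 8: leading byte 0xDE = 11011110 → 2-byte char #4 = DE 81.
Leading byte 0xDE = 11011110 matches 110xxxxx → 2-byte sequence.
Byte 1: 0xDE = 11011110, payload 11110 (5 bits).
Byte 2: 0x81 = 10000001 (10xxxxxx ✓), payload 000001.
Concatenate: 11110000001 = 0x781 (11 bits → U+0781).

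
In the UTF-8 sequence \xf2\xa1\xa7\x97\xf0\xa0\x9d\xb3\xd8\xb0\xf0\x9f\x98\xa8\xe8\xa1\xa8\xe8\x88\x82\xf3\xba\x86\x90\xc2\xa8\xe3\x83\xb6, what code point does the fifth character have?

U+8868

Offset 0: leading byte 0xF2 = 11110010 → 4-byte char #1 = F2 A1 A7 97.
Offset 4: leading byte 0xF0 = 11110000 → 4-byte char #2 = F0 A0 9D B3.
Offset 8: leading byte 0xD8 = 11011000 → 2-byte char #3 = D8 B0.
Offset 10: leading byte 0xF0 = 11110000 → 4-byte char #4 = F0 9F 98 A8.
Offset 14: leading byte 0xE8 = 11101000 → 3-byte char #5 = E8 A1 A8.
Leading byte 0xE8 = 11101000 matches 1110xxxx → 3-byte sequence.
Byte 1: 0xE8 = 11101000, payload 1000 (4 bits).
Byte 2: 0xA1 = 10100001 (10xxxxxx ✓), payload 100001.
Byte 3: 0xA8 = 10101000 (10xxxxxx ✓), payload 101000.
Concatenate: 1000100001101000 = 0x8868 (16 bits → U+8868).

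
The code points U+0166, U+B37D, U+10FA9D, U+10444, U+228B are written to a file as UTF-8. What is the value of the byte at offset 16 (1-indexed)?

1-indexed offset 16 is 0-indexed offset 15.
U+0166 → 2-byte form C5 A6 at offsets 0–1.
U+B37D → 3-byte form EB 8D BD at offsets 2–4.
U+10FA9D → 4-byte form F4 8F AA 9D at offsets 5–8.
U+10444 → 4-byte form F0 90 91 84 at offsets 9–12.
U+228B → 3-byte form E2 8A 8B at offsets 13–15.
Offset 15 falls in char 5's range; it's byte 3 of E2 8A 8B = 0x8B.

0x8B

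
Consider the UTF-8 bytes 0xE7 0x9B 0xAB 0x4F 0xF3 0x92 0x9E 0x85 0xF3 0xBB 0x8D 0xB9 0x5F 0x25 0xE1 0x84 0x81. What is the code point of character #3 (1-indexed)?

U+D2785

Offset 0: leading byte 0xE7 = 11100111 → 3-byte char #1 = E7 9B AB.
Offset 3: leading byte 0x4F = 01001111 → 1-byte char #2 = 4F.
Offset 4: leading byte 0xF3 = 11110011 → 4-byte char #3 = F3 92 9E 85.
Leading byte 0xF3 = 11110011 matches 11110xxx → 4-byte sequence.
Byte 1: 0xF3 = 11110011, payload 011 (3 bits).
Byte 2: 0x92 = 10010010 (10xxxxxx ✓), payload 010010.
Byte 3: 0x9E = 10011110 (10xxxxxx ✓), payload 011110.
Byte 4: 0x85 = 10000101 (10xxxxxx ✓), payload 000101.
Concatenate: 011010010011110000101 = 0xD2785 (21 bits → U+D2785).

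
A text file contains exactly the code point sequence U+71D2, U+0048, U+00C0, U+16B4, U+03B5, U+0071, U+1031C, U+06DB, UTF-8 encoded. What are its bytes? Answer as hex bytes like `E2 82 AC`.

U+71D2: 3-byte form → E7 87 92.
U+0048: 1-byte form → 48.
U+00C0: 2-byte form → C3 80.
U+16B4: 3-byte form → E1 9A B4.
U+03B5: 2-byte form → CE B5.
U+0071: 1-byte form → 71.
U+1031C: 4-byte form → F0 90 8C 9C.
U+06DB: 2-byte form → DB 9B.
Concatenated (18 bytes): E7 87 92 48 C3 80 E1 9A B4 CE B5 71 F0 90 8C 9C DB 9B.

E7 87 92 48 C3 80 E1 9A B4 CE B5 71 F0 90 8C 9C DB 9B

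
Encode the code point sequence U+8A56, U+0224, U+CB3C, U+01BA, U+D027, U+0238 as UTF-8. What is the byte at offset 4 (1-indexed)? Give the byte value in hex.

1-indexed offset 4 is 0-indexed offset 3.
U+8A56 → 3-byte form E8 A9 96 at offsets 0–2.
U+0224 → 2-byte form C8 A4 at offsets 3–4.
Offset 3 falls in char 2's range; it's byte 1 of C8 A4 = 0xC8.

0xC8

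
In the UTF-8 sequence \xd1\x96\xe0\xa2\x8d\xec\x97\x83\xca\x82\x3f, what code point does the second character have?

U+088D

Offset 0: leading byte 0xD1 = 11010001 → 2-byte char #1 = D1 96.
Offset 2: leading byte 0xE0 = 11100000 → 3-byte char #2 = E0 A2 8D.
Leading byte 0xE0 = 11100000 matches 1110xxxx → 3-byte sequence.
Byte 1: 0xE0 = 11100000, payload 0000 (4 bits).
Byte 2: 0xA2 = 10100010 (10xxxxxx ✓), payload 100010.
Byte 3: 0x8D = 10001101 (10xxxxxx ✓), payload 001101.
Concatenate: 0000100010001101 = 0x88D (16 bits → U+088D).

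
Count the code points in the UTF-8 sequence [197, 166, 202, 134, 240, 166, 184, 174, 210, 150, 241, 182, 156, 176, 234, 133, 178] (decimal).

6

Byte at offset 0: 0xC5 = 11000101 → 2-byte char (#1). Advance 2.
Byte at offset 2: 0xCA = 11001010 → 2-byte char (#2). Advance 2.
Byte at offset 4: 0xF0 = 11110000 → 4-byte char (#3). Advance 4.
Byte at offset 8: 0xD2 = 11010010 → 2-byte char (#4). Advance 2.
Byte at offset 10: 0xF1 = 11110001 → 4-byte char (#5). Advance 4.
Byte at offset 14: 0xEA = 11101010 → 3-byte char (#6). Advance 3.
Reached end at offset 17 after 6 code points.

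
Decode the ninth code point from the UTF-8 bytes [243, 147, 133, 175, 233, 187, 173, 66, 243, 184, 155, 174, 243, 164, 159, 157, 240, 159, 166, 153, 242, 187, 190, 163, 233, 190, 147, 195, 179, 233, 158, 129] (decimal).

Offset 0: leading byte 0xF3 = 11110011 → 4-byte char #1 = F3 93 85 AF.
Offset 4: leading byte 0xE9 = 11101001 → 3-byte char #2 = E9 BB AD.
Offset 7: leading byte 0x42 = 01000010 → 1-byte char #3 = 42.
Offset 8: leading byte 0xF3 = 11110011 → 4-byte char #4 = F3 B8 9B AE.
Offset 12: leading byte 0xF3 = 11110011 → 4-byte char #5 = F3 A4 9F 9D.
Offset 16: leading byte 0xF0 = 11110000 → 4-byte char #6 = F0 9F A6 99.
Offset 20: leading byte 0xF2 = 11110010 → 4-byte char #7 = F2 BB BE A3.
Offset 24: leading byte 0xE9 = 11101001 → 3-byte char #8 = E9 BE 93.
Offset 27: leading byte 0xC3 = 11000011 → 2-byte char #9 = C3 B3.
Leading byte 0xC3 = 11000011 matches 110xxxxx → 2-byte sequence.
Byte 1: 0xC3 = 11000011, payload 00011 (5 bits).
Byte 2: 0xB3 = 10110011 (10xxxxxx ✓), payload 110011.
Concatenate: 00011110011 = 0xF3 (11 bits → U+00F3).

U+00F3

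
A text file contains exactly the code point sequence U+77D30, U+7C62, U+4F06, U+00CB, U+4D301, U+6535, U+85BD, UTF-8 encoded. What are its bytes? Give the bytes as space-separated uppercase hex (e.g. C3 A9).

F1 B7 B4 B0 E7 B1 A2 E4 BC 86 C3 8B F1 8D 8C 81 E6 94 B5 E8 96 BD

U+77D30: 4-byte form → F1 B7 B4 B0.
U+7C62: 3-byte form → E7 B1 A2.
U+4F06: 3-byte form → E4 BC 86.
U+00CB: 2-byte form → C3 8B.
U+4D301: 4-byte form → F1 8D 8C 81.
U+6535: 3-byte form → E6 94 B5.
U+85BD: 3-byte form → E8 96 BD.
Concatenated (22 bytes): F1 B7 B4 B0 E7 B1 A2 E4 BC 86 C3 8B F1 8D 8C 81 E6 94 B5 E8 96 BD.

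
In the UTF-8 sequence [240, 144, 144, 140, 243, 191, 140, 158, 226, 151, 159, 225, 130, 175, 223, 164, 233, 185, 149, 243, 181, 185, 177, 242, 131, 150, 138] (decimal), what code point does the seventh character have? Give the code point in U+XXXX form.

U+F5E71

Offset 0: leading byte 0xF0 = 11110000 → 4-byte char #1 = F0 90 90 8C.
Offset 4: leading byte 0xF3 = 11110011 → 4-byte char #2 = F3 BF 8C 9E.
Offset 8: leading byte 0xE2 = 11100010 → 3-byte char #3 = E2 97 9F.
Offset 11: leading byte 0xE1 = 11100001 → 3-byte char #4 = E1 82 AF.
Offset 14: leading byte 0xDF = 11011111 → 2-byte char #5 = DF A4.
Offset 16: leading byte 0xE9 = 11101001 → 3-byte char #6 = E9 B9 95.
Offset 19: leading byte 0xF3 = 11110011 → 4-byte char #7 = F3 B5 B9 B1.
Leading byte 0xF3 = 11110011 matches 11110xxx → 4-byte sequence.
Byte 1: 0xF3 = 11110011, payload 011 (3 bits).
Byte 2: 0xB5 = 10110101 (10xxxxxx ✓), payload 110101.
Byte 3: 0xB9 = 10111001 (10xxxxxx ✓), payload 111001.
Byte 4: 0xB1 = 10110001 (10xxxxxx ✓), payload 110001.
Concatenate: 011110101111001110001 = 0xF5E71 (21 bits → U+F5E71).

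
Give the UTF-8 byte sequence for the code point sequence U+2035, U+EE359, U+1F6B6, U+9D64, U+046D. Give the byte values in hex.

U+2035: 3-byte form → E2 80 B5.
U+EE359: 4-byte form → F3 AE 8D 99.
U+1F6B6: 4-byte form → F0 9F 9A B6.
U+9D64: 3-byte form → E9 B5 A4.
U+046D: 2-byte form → D1 AD.
Concatenated (16 bytes): E2 80 B5 F3 AE 8D 99 F0 9F 9A B6 E9 B5 A4 D1 AD.

E2 80 B5 F3 AE 8D 99 F0 9F 9A B6 E9 B5 A4 D1 AD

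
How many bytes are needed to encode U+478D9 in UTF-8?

4

U+478D9 = 0x478D9. UTF-8 uses 1 byte below 0x80, 2 below 0x800, 3 below 0x10000, 4 up to 0x10FFFF. 0x478D9 is in U+10000–U+10FFFF → 4 bytes.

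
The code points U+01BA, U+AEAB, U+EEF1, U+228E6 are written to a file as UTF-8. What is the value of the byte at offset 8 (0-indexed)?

U+01BA → 2-byte form C6 BA at offsets 0–1.
U+AEAB → 3-byte form EA BA AB at offsets 2–4.
U+EEF1 → 3-byte form EE BB B1 at offsets 5–7.
U+228E6 → 4-byte form F0 A2 A3 A6 at offsets 8–11.
Offset 8 falls in char 4's range; it's byte 1 of F0 A2 A3 A6 = 0xF0.

0xF0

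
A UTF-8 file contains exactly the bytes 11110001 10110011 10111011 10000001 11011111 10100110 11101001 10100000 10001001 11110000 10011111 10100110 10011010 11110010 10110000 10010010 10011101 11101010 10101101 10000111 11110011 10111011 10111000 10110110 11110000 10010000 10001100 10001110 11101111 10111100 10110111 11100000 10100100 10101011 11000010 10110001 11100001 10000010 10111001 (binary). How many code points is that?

12

Byte at offset 0: 0xF1 = 11110001 → 4-byte char (#1). Advance 4.
Byte at offset 4: 0xDF = 11011111 → 2-byte char (#2). Advance 2.
Byte at offset 6: 0xE9 = 11101001 → 3-byte char (#3). Advance 3.
Byte at offset 9: 0xF0 = 11110000 → 4-byte char (#4). Advance 4.
Byte at offset 13: 0xF2 = 11110010 → 4-byte char (#5). Advance 4.
Byte at offset 17: 0xEA = 11101010 → 3-byte char (#6). Advance 3.
Byte at offset 20: 0xF3 = 11110011 → 4-byte char (#7). Advance 4.
Byte at offset 24: 0xF0 = 11110000 → 4-byte char (#8). Advance 4.
Byte at offset 28: 0xEF = 11101111 → 3-byte char (#9). Advance 3.
Byte at offset 31: 0xE0 = 11100000 → 3-byte char (#10). Advance 3.
Byte at offset 34: 0xC2 = 11000010 → 2-byte char (#11). Advance 2.
Byte at offset 36: 0xE1 = 11100001 → 3-byte char (#12). Advance 3.
Reached end at offset 39 after 12 code points.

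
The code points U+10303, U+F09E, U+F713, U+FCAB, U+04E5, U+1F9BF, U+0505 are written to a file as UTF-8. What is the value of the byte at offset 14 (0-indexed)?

U+10303 → 4-byte form F0 90 8C 83 at offsets 0–3.
U+F09E → 3-byte form EF 82 9E at offsets 4–6.
U+F713 → 3-byte form EF 9C 93 at offsets 7–9.
U+FCAB → 3-byte form EF B2 AB at offsets 10–12.
U+04E5 → 2-byte form D3 A5 at offsets 13–14.
Offset 14 falls in char 5's range; it's byte 2 of D3 A5 = 0xA5.

0xA5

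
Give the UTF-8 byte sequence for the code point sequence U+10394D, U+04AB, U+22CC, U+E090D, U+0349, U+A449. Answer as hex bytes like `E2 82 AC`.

F4 83 A5 8D D2 AB E2 8B 8C F3 A0 A4 8D CD 89 EA 91 89

U+10394D: 4-byte form → F4 83 A5 8D.
U+04AB: 2-byte form → D2 AB.
U+22CC: 3-byte form → E2 8B 8C.
U+E090D: 4-byte form → F3 A0 A4 8D.
U+0349: 2-byte form → CD 89.
U+A449: 3-byte form → EA 91 89.
Concatenated (18 bytes): F4 83 A5 8D D2 AB E2 8B 8C F3 A0 A4 8D CD 89 EA 91 89.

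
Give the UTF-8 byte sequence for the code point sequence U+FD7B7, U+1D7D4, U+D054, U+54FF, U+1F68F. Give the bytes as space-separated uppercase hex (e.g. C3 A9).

F3 BD 9E B7 F0 9D 9F 94 ED 81 94 E5 93 BF F0 9F 9A 8F

U+FD7B7: 4-byte form → F3 BD 9E B7.
U+1D7D4: 4-byte form → F0 9D 9F 94.
U+D054: 3-byte form → ED 81 94.
U+54FF: 3-byte form → E5 93 BF.
U+1F68F: 4-byte form → F0 9F 9A 8F.
Concatenated (18 bytes): F3 BD 9E B7 F0 9D 9F 94 ED 81 94 E5 93 BF F0 9F 9A 8F.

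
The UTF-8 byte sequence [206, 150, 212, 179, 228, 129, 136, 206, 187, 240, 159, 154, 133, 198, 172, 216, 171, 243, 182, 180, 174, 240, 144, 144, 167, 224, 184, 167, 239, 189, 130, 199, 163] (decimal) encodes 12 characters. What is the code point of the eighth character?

Offset 0: leading byte 0xCE = 11001110 → 2-byte char #1 = CE 96.
Offset 2: leading byte 0xD4 = 11010100 → 2-byte char #2 = D4 B3.
Offset 4: leading byte 0xE4 = 11100100 → 3-byte char #3 = E4 81 88.
Offset 7: leading byte 0xCE = 11001110 → 2-byte char #4 = CE BB.
Offset 9: leading byte 0xF0 = 11110000 → 4-byte char #5 = F0 9F 9A 85.
Offset 13: leading byte 0xC6 = 11000110 → 2-byte char #6 = C6 AC.
Offset 15: leading byte 0xD8 = 11011000 → 2-byte char #7 = D8 AB.
Offset 17: leading byte 0xF3 = 11110011 → 4-byte char #8 = F3 B6 B4 AE.
Leading byte 0xF3 = 11110011 matches 11110xxx → 4-byte sequence.
Byte 1: 0xF3 = 11110011, payload 011 (3 bits).
Byte 2: 0xB6 = 10110110 (10xxxxxx ✓), payload 110110.
Byte 3: 0xB4 = 10110100 (10xxxxxx ✓), payload 110100.
Byte 4: 0xAE = 10101110 (10xxxxxx ✓), payload 101110.
Concatenate: 011110110110100101110 = 0xF6D2E (21 bits → U+F6D2E).

U+F6D2E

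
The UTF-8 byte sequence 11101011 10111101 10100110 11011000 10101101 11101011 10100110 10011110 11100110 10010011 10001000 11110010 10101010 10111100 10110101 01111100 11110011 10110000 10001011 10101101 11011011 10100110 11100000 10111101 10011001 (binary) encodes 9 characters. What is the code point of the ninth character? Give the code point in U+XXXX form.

U+0F59

Offset 0: leading byte 0xEB = 11101011 → 3-byte char #1 = EB BD A6.
Offset 3: leading byte 0xD8 = 11011000 → 2-byte char #2 = D8 AD.
Offset 5: leading byte 0xEB = 11101011 → 3-byte char #3 = EB A6 9E.
Offset 8: leading byte 0xE6 = 11100110 → 3-byte char #4 = E6 93 88.
Offset 11: leading byte 0xF2 = 11110010 → 4-byte char #5 = F2 AA BC B5.
Offset 15: leading byte 0x7C = 01111100 → 1-byte char #6 = 7C.
Offset 16: leading byte 0xF3 = 11110011 → 4-byte char #7 = F3 B0 8B AD.
Offset 20: leading byte 0xDB = 11011011 → 2-byte char #8 = DB A6.
Offset 22: leading byte 0xE0 = 11100000 → 3-byte char #9 = E0 BD 99.
Leading byte 0xE0 = 11100000 matches 1110xxxx → 3-byte sequence.
Byte 1: 0xE0 = 11100000, payload 0000 (4 bits).
Byte 2: 0xBD = 10111101 (10xxxxxx ✓), payload 111101.
Byte 3: 0x99 = 10011001 (10xxxxxx ✓), payload 011001.
Concatenate: 0000111101011001 = 0xF59 (16 bits → U+0F59).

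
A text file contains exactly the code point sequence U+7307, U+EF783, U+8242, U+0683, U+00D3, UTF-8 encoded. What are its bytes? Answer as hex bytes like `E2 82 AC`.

U+7307: 3-byte form → E7 8C 87.
U+EF783: 4-byte form → F3 AF 9E 83.
U+8242: 3-byte form → E8 89 82.
U+0683: 2-byte form → DA 83.
U+00D3: 2-byte form → C3 93.
Concatenated (14 bytes): E7 8C 87 F3 AF 9E 83 E8 89 82 DA 83 C3 93.

E7 8C 87 F3 AF 9E 83 E8 89 82 DA 83 C3 93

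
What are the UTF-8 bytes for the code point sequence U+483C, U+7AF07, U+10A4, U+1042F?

E4 A0 BC F1 BA BC 87 E1 82 A4 F0 90 90 AF

U+483C: 3-byte form → E4 A0 BC.
U+7AF07: 4-byte form → F1 BA BC 87.
U+10A4: 3-byte form → E1 82 A4.
U+1042F: 4-byte form → F0 90 90 AF.
Concatenated (14 bytes): E4 A0 BC F1 BA BC 87 E1 82 A4 F0 90 90 AF.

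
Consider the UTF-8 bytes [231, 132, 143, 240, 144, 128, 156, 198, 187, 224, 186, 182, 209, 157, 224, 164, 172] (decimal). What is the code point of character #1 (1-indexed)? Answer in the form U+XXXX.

Offset 0: leading byte 0xE7 = 11100111 → 3-byte char #1 = E7 84 8F.
Leading byte 0xE7 = 11100111 matches 1110xxxx → 3-byte sequence.
Byte 1: 0xE7 = 11100111, payload 0111 (4 bits).
Byte 2: 0x84 = 10000100 (10xxxxxx ✓), payload 000100.
Byte 3: 0x8F = 10001111 (10xxxxxx ✓), payload 001111.
Concatenate: 0111000100001111 = 0x710F (16 bits → U+710F).

U+710F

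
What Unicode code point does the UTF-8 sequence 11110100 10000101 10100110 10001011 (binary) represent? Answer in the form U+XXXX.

Leading byte 0xF4 = 11110100 matches 11110xxx → 4-byte sequence.
Byte 1: 0xF4 = 11110100, payload 100 (3 bits).
Byte 2: 0x85 = 10000101 (10xxxxxx ✓), payload 000101.
Byte 3: 0xA6 = 10100110 (10xxxxxx ✓), payload 100110.
Byte 4: 0x8B = 10001011 (10xxxxxx ✓), payload 001011.
Concatenate: 100000101100110001011 = 0x10598B (21 bits → U+10598B).

U+10598B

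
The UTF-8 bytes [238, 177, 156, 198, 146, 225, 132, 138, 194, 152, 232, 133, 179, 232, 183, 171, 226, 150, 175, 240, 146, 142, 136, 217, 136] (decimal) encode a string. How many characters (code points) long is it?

9

Byte at offset 0: 0xEE = 11101110 → 3-byte char (#1). Advance 3.
Byte at offset 3: 0xC6 = 11000110 → 2-byte char (#2). Advance 2.
Byte at offset 5: 0xE1 = 11100001 → 3-byte char (#3). Advance 3.
Byte at offset 8: 0xC2 = 11000010 → 2-byte char (#4). Advance 2.
Byte at offset 10: 0xE8 = 11101000 → 3-byte char (#5). Advance 3.
Byte at offset 13: 0xE8 = 11101000 → 3-byte char (#6). Advance 3.
Byte at offset 16: 0xE2 = 11100010 → 3-byte char (#7). Advance 3.
Byte at offset 19: 0xF0 = 11110000 → 4-byte char (#8). Advance 4.
Byte at offset 23: 0xD9 = 11011001 → 2-byte char (#9). Advance 2.
Reached end at offset 25 after 9 code points.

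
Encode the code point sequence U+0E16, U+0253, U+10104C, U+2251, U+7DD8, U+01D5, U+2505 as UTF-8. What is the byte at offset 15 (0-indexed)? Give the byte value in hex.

U+0E16 → 3-byte form E0 B8 96 at offsets 0–2.
U+0253 → 2-byte form C9 93 at offsets 3–4.
U+10104C → 4-byte form F4 81 81 8C at offsets 5–8.
U+2251 → 3-byte form E2 89 91 at offsets 9–11.
U+7DD8 → 3-byte form E7 B7 98 at offsets 12–14.
U+01D5 → 2-byte form C7 95 at offsets 15–16.
Offset 15 falls in char 6's range; it's byte 1 of C7 95 = 0xC7.

0xC7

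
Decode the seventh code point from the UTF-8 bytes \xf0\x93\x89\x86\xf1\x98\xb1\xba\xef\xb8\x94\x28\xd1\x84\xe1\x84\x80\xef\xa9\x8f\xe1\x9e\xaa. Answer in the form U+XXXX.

Offset 0: leading byte 0xF0 = 11110000 → 4-byte char #1 = F0 93 89 86.
Offset 4: leading byte 0xF1 = 11110001 → 4-byte char #2 = F1 98 B1 BA.
Offset 8: leading byte 0xEF = 11101111 → 3-byte char #3 = EF B8 94.
Offset 11: leading byte 0x28 = 00101000 → 1-byte char #4 = 28.
Offset 12: leading byte 0xD1 = 11010001 → 2-byte char #5 = D1 84.
Offset 14: leading byte 0xE1 = 11100001 → 3-byte char #6 = E1 84 80.
Offset 17: leading byte 0xEF = 11101111 → 3-byte char #7 = EF A9 8F.
Leading byte 0xEF = 11101111 matches 1110xxxx → 3-byte sequence.
Byte 1: 0xEF = 11101111, payload 1111 (4 bits).
Byte 2: 0xA9 = 10101001 (10xxxxxx ✓), payload 101001.
Byte 3: 0x8F = 10001111 (10xxxxxx ✓), payload 001111.
Concatenate: 1111101001001111 = 0xFA4F (16 bits → U+FA4F).

U+FA4F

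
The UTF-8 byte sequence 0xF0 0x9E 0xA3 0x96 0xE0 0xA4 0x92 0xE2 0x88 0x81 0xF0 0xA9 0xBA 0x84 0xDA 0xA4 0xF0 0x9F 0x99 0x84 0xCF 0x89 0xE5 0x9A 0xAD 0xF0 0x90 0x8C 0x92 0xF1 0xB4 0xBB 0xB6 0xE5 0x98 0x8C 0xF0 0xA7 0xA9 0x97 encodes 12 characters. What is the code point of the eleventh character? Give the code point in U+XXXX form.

U+560C

Offset 0: leading byte 0xF0 = 11110000 → 4-byte char #1 = F0 9E A3 96.
Offset 4: leading byte 0xE0 = 11100000 → 3-byte char #2 = E0 A4 92.
Offset 7: leading byte 0xE2 = 11100010 → 3-byte char #3 = E2 88 81.
Offset 10: leading byte 0xF0 = 11110000 → 4-byte char #4 = F0 A9 BA 84.
Offset 14: leading byte 0xDA = 11011010 → 2-byte char #5 = DA A4.
Offset 16: leading byte 0xF0 = 11110000 → 4-byte char #6 = F0 9F 99 84.
Offset 20: leading byte 0xCF = 11001111 → 2-byte char #7 = CF 89.
Offset 22: leading byte 0xE5 = 11100101 → 3-byte char #8 = E5 9A AD.
Offset 25: leading byte 0xF0 = 11110000 → 4-byte char #9 = F0 90 8C 92.
Offset 29: leading byte 0xF1 = 11110001 → 4-byte char #10 = F1 B4 BB B6.
Offset 33: leading byte 0xE5 = 11100101 → 3-byte char #11 = E5 98 8C.
Leading byte 0xE5 = 11100101 matches 1110xxxx → 3-byte sequence.
Byte 1: 0xE5 = 11100101, payload 0101 (4 bits).
Byte 2: 0x98 = 10011000 (10xxxxxx ✓), payload 011000.
Byte 3: 0x8C = 10001100 (10xxxxxx ✓), payload 001100.
Concatenate: 0101011000001100 = 0x560C (16 bits → U+560C).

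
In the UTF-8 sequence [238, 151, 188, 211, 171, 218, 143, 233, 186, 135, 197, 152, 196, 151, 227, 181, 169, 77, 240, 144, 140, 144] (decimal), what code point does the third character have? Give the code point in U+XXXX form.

Offset 0: leading byte 0xEE = 11101110 → 3-byte char #1 = EE 97 BC.
Offset 3: leading byte 0xD3 = 11010011 → 2-byte char #2 = D3 AB.
Offset 5: leading byte 0xDA = 11011010 → 2-byte char #3 = DA 8F.
Leading byte 0xDA = 11011010 matches 110xxxxx → 2-byte sequence.
Byte 1: 0xDA = 11011010, payload 11010 (5 bits).
Byte 2: 0x8F = 10001111 (10xxxxxx ✓), payload 001111.
Concatenate: 11010001111 = 0x68F (11 bits → U+068F).

U+068F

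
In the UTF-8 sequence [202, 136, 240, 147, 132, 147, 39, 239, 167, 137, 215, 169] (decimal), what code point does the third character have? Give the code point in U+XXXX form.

U+0027

Offset 0: leading byte 0xCA = 11001010 → 2-byte char #1 = CA 88.
Offset 2: leading byte 0xF0 = 11110000 → 4-byte char #2 = F0 93 84 93.
Offset 6: leading byte 0x27 = 00100111 → 1-byte char #3 = 27.
Leading byte 0x27 = 00100111 matches 0xxxxxxx → 1-byte sequence.
Byte 1: 0x27 = 00100111, payload 0100111 (7 bits).
Concatenate: 0100111 = 0x27 (7 bits → U+0027).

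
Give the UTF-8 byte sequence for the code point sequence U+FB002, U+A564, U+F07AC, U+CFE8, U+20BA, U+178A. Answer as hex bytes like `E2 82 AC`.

U+FB002: 4-byte form → F3 BB 80 82.
U+A564: 3-byte form → EA 95 A4.
U+F07AC: 4-byte form → F3 B0 9E AC.
U+CFE8: 3-byte form → EC BF A8.
U+20BA: 3-byte form → E2 82 BA.
U+178A: 3-byte form → E1 9E 8A.
Concatenated (20 bytes): F3 BB 80 82 EA 95 A4 F3 B0 9E AC EC BF A8 E2 82 BA E1 9E 8A.

F3 BB 80 82 EA 95 A4 F3 B0 9E AC EC BF A8 E2 82 BA E1 9E 8A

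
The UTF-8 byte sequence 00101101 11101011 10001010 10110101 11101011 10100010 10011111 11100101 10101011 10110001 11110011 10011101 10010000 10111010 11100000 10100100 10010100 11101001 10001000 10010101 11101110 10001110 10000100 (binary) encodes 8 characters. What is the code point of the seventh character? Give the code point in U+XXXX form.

U+9215

Offset 0: leading byte 0x2D = 00101101 → 1-byte char #1 = 2D.
Offset 1: leading byte 0xEB = 11101011 → 3-byte char #2 = EB 8A B5.
Offset 4: leading byte 0xEB = 11101011 → 3-byte char #3 = EB A2 9F.
Offset 7: leading byte 0xE5 = 11100101 → 3-byte char #4 = E5 AB B1.
Offset 10: leading byte 0xF3 = 11110011 → 4-byte char #5 = F3 9D 90 BA.
Offset 14: leading byte 0xE0 = 11100000 → 3-byte char #6 = E0 A4 94.
Offset 17: leading byte 0xE9 = 11101001 → 3-byte char #7 = E9 88 95.
Leading byte 0xE9 = 11101001 matches 1110xxxx → 3-byte sequence.
Byte 1: 0xE9 = 11101001, payload 1001 (4 bits).
Byte 2: 0x88 = 10001000 (10xxxxxx ✓), payload 001000.
Byte 3: 0x95 = 10010101 (10xxxxxx ✓), payload 010101.
Concatenate: 1001001000010101 = 0x9215 (16 bits → U+9215).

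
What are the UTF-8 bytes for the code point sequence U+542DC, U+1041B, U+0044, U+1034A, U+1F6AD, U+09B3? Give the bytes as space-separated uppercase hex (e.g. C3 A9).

U+542DC: 4-byte form → F1 94 8B 9C.
U+1041B: 4-byte form → F0 90 90 9B.
U+0044: 1-byte form → 44.
U+1034A: 4-byte form → F0 90 8D 8A.
U+1F6AD: 4-byte form → F0 9F 9A AD.
U+09B3: 3-byte form → E0 A6 B3.
Concatenated (20 bytes): F1 94 8B 9C F0 90 90 9B 44 F0 90 8D 8A F0 9F 9A AD E0 A6 B3.

F1 94 8B 9C F0 90 90 9B 44 F0 90 8D 8A F0 9F 9A AD E0 A6 B3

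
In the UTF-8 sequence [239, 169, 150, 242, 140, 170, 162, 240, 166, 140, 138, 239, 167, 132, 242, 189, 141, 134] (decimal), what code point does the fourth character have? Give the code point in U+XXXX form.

U+F9C4

Offset 0: leading byte 0xEF = 11101111 → 3-byte char #1 = EF A9 96.
Offset 3: leading byte 0xF2 = 11110010 → 4-byte char #2 = F2 8C AA A2.
Offset 7: leading byte 0xF0 = 11110000 → 4-byte char #3 = F0 A6 8C 8A.
Offset 11: leading byte 0xEF = 11101111 → 3-byte char #4 = EF A7 84.
Leading byte 0xEF = 11101111 matches 1110xxxx → 3-byte sequence.
Byte 1: 0xEF = 11101111, payload 1111 (4 bits).
Byte 2: 0xA7 = 10100111 (10xxxxxx ✓), payload 100111.
Byte 3: 0x84 = 10000100 (10xxxxxx ✓), payload 000100.
Concatenate: 1111100111000100 = 0xF9C4 (16 bits → U+F9C4).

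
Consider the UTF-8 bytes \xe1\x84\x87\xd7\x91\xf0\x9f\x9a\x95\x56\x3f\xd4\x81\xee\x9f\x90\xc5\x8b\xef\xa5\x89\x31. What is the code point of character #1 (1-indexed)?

U+1107

Offset 0: leading byte 0xE1 = 11100001 → 3-byte char #1 = E1 84 87.
Leading byte 0xE1 = 11100001 matches 1110xxxx → 3-byte sequence.
Byte 1: 0xE1 = 11100001, payload 0001 (4 bits).
Byte 2: 0x84 = 10000100 (10xxxxxx ✓), payload 000100.
Byte 3: 0x87 = 10000111 (10xxxxxx ✓), payload 000111.
Concatenate: 0001000100000111 = 0x1107 (16 bits → U+1107).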